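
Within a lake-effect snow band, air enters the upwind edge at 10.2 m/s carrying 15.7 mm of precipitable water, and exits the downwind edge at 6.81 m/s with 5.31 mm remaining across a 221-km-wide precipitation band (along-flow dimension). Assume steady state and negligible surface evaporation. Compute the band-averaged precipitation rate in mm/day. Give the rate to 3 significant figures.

R ≈ 48.5 mm/day

Column moisture flux per unit crosswind length is F = V × PW.
Inflow: F_in = 10.2 × 15.7 = 160.14 mm·m/s
Outflow: F_out = 6.81 × 5.31 = 36.1611 mm·m/s
Steady-state rate R = (F_in − F_out)/L = (160.14 − 36.1611) / 221000 m = 5.610e-04 mm/s.
R = 5.610e-04 × 3600 × 24 = 48.5 mm/day.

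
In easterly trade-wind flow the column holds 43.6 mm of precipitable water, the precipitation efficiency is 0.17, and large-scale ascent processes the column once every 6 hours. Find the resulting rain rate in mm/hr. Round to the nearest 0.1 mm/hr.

R ≈ 1.2 mm/hr

Each overturning extracts ε × PW = 0.17 × 43.6 = 7.412 mm.
Rate = ε·PW / τ = 7.412 / 6 h = 1.2 mm/hr.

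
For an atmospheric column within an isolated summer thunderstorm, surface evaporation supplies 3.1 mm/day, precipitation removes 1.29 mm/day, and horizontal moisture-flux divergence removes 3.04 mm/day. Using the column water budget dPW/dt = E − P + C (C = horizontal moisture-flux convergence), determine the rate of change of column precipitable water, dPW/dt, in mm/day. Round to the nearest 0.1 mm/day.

dPW/dt = E − P + C = 3.1 − 1.29 + (-3.04) = -1.2 mm/day.

dPW/dt ≈ -1.2 mm/day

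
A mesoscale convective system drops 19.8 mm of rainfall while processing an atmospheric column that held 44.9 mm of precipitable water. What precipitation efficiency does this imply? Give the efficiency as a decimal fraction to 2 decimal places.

ε ≈ 0.44

ε = rainfall / PW = 19.8 / 44.9 = 0.44.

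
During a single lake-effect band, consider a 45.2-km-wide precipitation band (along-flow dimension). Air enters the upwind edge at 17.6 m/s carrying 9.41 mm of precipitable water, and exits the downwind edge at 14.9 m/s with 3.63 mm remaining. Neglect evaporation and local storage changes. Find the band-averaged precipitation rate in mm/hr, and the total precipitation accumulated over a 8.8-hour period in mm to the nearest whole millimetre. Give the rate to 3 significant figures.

R ≈ 8.88 mm/hr; total ≈ 78 mm

Column moisture flux per unit crosswind length is F = V × PW.
Inflow: F_in = 17.6 × 9.41 = 165.616 mm·m/s
Outflow: F_out = 14.9 × 3.63 = 54.087 mm·m/s
Steady-state rate R = (F_in − F_out)/L = (165.616 − 54.087) / 45200 m = 2.467e-03 mm/s.
R = 2.467e-03 × 3600 = 8.88 mm/hr.
Over 8.8 h: total = 8.88 × 8.8 = 78.144 ≈ 78 mm.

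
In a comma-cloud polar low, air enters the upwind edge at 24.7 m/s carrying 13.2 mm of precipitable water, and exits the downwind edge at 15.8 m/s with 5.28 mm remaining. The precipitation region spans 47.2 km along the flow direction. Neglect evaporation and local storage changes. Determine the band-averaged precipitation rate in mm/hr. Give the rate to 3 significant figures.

R ≈ 18.5 mm/hr

Column moisture flux per unit crosswind length is F = V × PW.
Inflow: F_in = 24.7 × 13.2 = 326.04 mm·m/s
Outflow: F_out = 15.8 × 5.28 = 83.424 mm·m/s
Steady-state rate R = (F_in − F_out)/L = (326.04 − 83.424) / 47200 m = 5.140e-03 mm/s.
R = 5.140e-03 × 3600 = 18.5 mm/hr.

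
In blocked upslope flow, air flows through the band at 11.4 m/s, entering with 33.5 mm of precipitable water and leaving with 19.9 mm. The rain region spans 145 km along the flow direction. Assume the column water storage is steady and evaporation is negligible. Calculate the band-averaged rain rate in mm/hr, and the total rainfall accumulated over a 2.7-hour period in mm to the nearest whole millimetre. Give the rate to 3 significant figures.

R ≈ 3.85 mm/hr; total ≈ 10 mm

Column moisture flux per unit crosswind length is F = V × PW.
Inflow: F_in = 11.4 × 33.5 = 381.9 mm·m/s
Outflow: F_out = 11.4 × 19.9 = 226.86 mm·m/s
Steady-state rate R = (F_in − F_out)/L = (381.9 − 226.86) / 145000 m = 1.069e-03 mm/s.
R = 1.069e-03 × 3600 = 3.85 mm/hr.
Over 2.7 h: total = 3.85 × 2.7 = 10.395 ≈ 10 mm.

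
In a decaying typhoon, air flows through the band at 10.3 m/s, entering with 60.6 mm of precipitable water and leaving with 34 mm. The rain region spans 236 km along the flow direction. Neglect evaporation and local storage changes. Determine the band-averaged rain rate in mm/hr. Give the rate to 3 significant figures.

R ≈ 4.18 mm/hr

Column moisture flux per unit crosswind length is F = V × PW.
Inflow: F_in = 10.3 × 60.6 = 624.18 mm·m/s
Outflow: F_out = 10.3 × 34 = 350.2 mm·m/s
Steady-state rate R = (F_in − F_out)/L = (624.18 − 350.2) / 236000 m = 1.161e-03 mm/s.
R = 1.161e-03 × 3600 = 4.18 mm/hr.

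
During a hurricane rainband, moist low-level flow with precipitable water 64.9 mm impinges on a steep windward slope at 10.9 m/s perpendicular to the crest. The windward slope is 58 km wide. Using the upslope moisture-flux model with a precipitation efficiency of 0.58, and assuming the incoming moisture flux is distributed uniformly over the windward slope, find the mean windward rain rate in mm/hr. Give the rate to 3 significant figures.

R ≈ 25.5 mm/hr

Incoming column moisture flux per unit ridge length: F = V × PW = 10.9 × 64.9 = 707.41 mm·m/s.
Spread over the 58 km slope with efficiency ε = 0.58: R = ε·F/W = 0.58 × 707.41 / 58000 m = 7.074e-03 mm/s.
R = 7.074e-03 × 3600 = 25.5 mm/hr.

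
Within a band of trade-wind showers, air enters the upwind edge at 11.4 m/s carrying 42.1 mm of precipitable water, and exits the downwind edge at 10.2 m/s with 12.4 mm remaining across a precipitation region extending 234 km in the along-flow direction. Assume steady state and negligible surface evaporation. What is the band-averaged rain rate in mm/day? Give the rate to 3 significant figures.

R ≈ 131 mm/day

Column moisture flux per unit crosswind length is F = V × PW.
Inflow: F_in = 11.4 × 42.1 = 479.94 mm·m/s
Outflow: F_out = 10.2 × 12.4 = 126.48 mm·m/s
Steady-state rate R = (F_in − F_out)/L = (479.94 − 126.48) / 234000 m = 1.511e-03 mm/s.
R = 1.511e-03 × 3600 × 24 = 131 mm/day.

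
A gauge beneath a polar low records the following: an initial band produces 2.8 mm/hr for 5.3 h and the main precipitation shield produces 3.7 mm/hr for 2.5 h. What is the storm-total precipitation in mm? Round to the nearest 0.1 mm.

Total = Σ Rᵢ Δtᵢ = 2.8 × 5.3 + 3.7 × 2.5
      = 14.84 + 9.25 = 24.1 mm.

total ≈ 24.1 mm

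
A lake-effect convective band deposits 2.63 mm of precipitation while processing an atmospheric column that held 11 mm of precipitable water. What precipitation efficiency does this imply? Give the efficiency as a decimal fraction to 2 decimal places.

ε ≈ 0.24

ε = precipitation / PW = 2.63 / 11 = 0.24.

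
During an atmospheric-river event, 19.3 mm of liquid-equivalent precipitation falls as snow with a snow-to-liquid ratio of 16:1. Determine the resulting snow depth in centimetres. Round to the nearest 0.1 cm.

snow depth ≈ 30.9 cm

Snow depth = liquid × ratio = 19.3 mm × 16 = 308.8 mm = 30.9 cm.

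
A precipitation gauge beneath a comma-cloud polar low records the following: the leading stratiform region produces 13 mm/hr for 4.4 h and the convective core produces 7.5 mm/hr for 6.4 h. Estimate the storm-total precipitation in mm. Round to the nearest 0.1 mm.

total ≈ 105.2 mm

Total = Σ Rᵢ Δtᵢ = 13 × 4.4 + 7.5 × 6.4
      = 57.2 + 48 = 105.2 mm.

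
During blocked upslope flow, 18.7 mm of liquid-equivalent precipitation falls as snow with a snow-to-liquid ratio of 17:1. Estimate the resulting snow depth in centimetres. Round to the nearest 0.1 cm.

snow depth ≈ 31.8 cm

Snow depth = liquid × ratio = 18.7 mm × 17 = 317.9 mm = 31.8 cm.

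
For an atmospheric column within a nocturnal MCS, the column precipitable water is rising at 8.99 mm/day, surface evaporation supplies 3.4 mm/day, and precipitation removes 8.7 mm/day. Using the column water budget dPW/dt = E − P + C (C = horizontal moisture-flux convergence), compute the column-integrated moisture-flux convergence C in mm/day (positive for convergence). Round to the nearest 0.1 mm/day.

dPW/dt = +8.99 mm/day.
C = dPW/dt − E + P = (+8.99) − 3.4 + 8.7 = 14.3 mm/day.

C ≈ 14.3 mm/day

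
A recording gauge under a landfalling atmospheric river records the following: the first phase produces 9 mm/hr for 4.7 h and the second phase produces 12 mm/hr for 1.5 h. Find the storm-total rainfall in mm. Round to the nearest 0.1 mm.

total ≈ 60.3 mm

Total = Σ Rᵢ Δtᵢ = 9 × 4.7 + 12 × 1.5
      = 42.3 + 18 = 60.3 mm.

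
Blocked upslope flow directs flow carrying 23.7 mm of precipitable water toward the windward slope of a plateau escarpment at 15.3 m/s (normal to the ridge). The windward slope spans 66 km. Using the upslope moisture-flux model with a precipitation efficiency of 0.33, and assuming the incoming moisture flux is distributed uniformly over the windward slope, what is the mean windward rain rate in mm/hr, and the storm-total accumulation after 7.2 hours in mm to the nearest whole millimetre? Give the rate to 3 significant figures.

Incoming column moisture flux per unit ridge length: F = V × PW = 15.3 × 23.7 = 362.61 mm·m/s.
Spread over the 66 km slope with efficiency ε = 0.33: R = ε·F/W = 0.33 × 362.61 / 66000 m = 1.813e-03 mm/s.
R = 1.813e-03 × 3600 = 6.53 mm/hr.
Over 7.2 h: total = 6.53 × 7.2 = 47.016 ≈ 47 mm.

R ≈ 6.53 mm/hr; total ≈ 47 mm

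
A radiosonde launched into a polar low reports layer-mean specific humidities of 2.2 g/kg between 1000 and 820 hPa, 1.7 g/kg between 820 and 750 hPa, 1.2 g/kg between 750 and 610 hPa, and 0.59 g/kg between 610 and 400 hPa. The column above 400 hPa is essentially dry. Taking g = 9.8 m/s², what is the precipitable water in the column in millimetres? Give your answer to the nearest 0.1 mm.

Precipitable water is the column-integrated vapour mass per unit area: PW = (1/g) Σ q̄ Δp, with q in kg/kg and Δp in Pa (1 kg/m² of water = 1 mm).
Layer 1000–820 hPa: Δp = 180 hPa = 18000 Pa, q̄ = 0.0022 kg/kg → 0.0022 × 18000 / 9.8 = 4.04 mm
Layer 820–750 hPa: Δp = 70 hPa = 7000 Pa, q̄ = 0.0017 kg/kg → 0.0017 × 7000 / 9.8 = 1.21 mm
Layer 750–610 hPa: Δp = 140 hPa = 14000 Pa, q̄ = 0.0012 kg/kg → 0.0012 × 14000 / 9.8 = 1.71 mm
Layer 610–400 hPa: Δp = 210 hPa = 21000 Pa, q̄ = 0.00059 kg/kg → 0.00059 × 21000 / 9.8 = 1.26 mm
PW = 4.04 + 1.21 + 1.71 + 1.26 = 8.22 ≈ 8.2 mm.

PW ≈ 8.2 mm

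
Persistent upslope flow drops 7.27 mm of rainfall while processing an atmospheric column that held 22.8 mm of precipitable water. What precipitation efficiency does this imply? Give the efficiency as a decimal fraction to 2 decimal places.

ε = rainfall / PW = 7.27 / 22.8 = 0.32.

ε ≈ 0.32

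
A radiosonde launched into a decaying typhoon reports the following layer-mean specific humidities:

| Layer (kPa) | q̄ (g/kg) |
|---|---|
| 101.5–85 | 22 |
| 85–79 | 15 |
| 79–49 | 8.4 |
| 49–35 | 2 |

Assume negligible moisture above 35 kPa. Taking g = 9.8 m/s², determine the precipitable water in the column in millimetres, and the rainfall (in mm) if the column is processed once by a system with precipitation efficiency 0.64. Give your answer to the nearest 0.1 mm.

Precipitable water is the column-integrated vapour mass per unit area: PW = (1/g) Σ q̄ Δp, with q in kg/kg and Δp in Pa (1 kg/m² of water = 1 mm).
Layer 101.5–85 kPa: Δp = 165 hPa = 16500 Pa, q̄ = 0.022 kg/kg → 0.022 × 16500 / 9.8 = 37.04 mm
Layer 85–79 kPa: Δp = 60 hPa = 6000 Pa, q̄ = 0.015 kg/kg → 0.015 × 6000 / 9.8 = 9.18 mm
Layer 79–49 kPa: Δp = 300 hPa = 30000 Pa, q̄ = 0.0084 kg/kg → 0.0084 × 30000 / 9.8 = 25.71 mm
Layer 49–35 kPa: Δp = 140 hPa = 14000 Pa, q̄ = 0.002 kg/kg → 0.002 × 14000 / 9.8 = 2.86 mm
PW = 37.04 + 9.18 + 25.71 + 2.86 = 74.79 ≈ 74.8 mm.
Rainfall = ε × PW = 0.64 × 74.8 = 47.9 mm.

PW ≈ 74.8 mm; rainfall ≈ 47.9 mm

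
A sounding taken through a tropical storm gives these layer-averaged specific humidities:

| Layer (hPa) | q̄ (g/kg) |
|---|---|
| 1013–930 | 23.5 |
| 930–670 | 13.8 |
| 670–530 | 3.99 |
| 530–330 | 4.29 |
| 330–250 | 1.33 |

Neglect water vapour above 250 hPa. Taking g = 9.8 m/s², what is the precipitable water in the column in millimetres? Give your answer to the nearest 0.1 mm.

Precipitable water is the column-integrated vapour mass per unit area: PW = (1/g) Σ q̄ Δp, with q in kg/kg and Δp in Pa (1 kg/m² of water = 1 mm).
Layer 1013–930 hPa: Δp = 83 hPa = 8300 Pa, q̄ = 0.0235 kg/kg → 0.0235 × 8300 / 9.8 = 19.90 mm
Layer 930–670 hPa: Δp = 260 hPa = 26000 Pa, q̄ = 0.0138 kg/kg → 0.0138 × 26000 / 9.8 = 36.61 mm
Layer 670–530 hPa: Δp = 140 hPa = 14000 Pa, q̄ = 0.00399 kg/kg → 0.00399 × 14000 / 9.8 = 5.70 mm
Layer 530–330 hPa: Δp = 200 hPa = 20000 Pa, q̄ = 0.00429 kg/kg → 0.00429 × 20000 / 9.8 = 8.76 mm
Layer 330–250 hPa: Δp = 80 hPa = 8000 Pa, q̄ = 0.00133 kg/kg → 0.00133 × 8000 / 9.8 = 1.09 mm
PW = 19.90 + 36.61 + 5.70 + 8.76 + 1.09 = 72.06 ≈ 72.1 mm.

PW ≈ 72.1 mm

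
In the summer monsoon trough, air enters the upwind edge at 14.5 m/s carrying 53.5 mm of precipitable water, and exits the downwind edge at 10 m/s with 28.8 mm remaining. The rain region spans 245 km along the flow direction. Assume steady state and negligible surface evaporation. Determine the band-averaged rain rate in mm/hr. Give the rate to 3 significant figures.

R ≈ 7.17 mm/hr

Column moisture flux per unit crosswind length is F = V × PW.
Inflow: F_in = 14.5 × 53.5 = 775.75 mm·m/s
Outflow: F_out = 10 × 28.8 = 288 mm·m/s
Steady-state rate R = (F_in − F_out)/L = (775.75 − 288) / 245000 m = 1.991e-03 mm/s.
R = 1.991e-03 × 3600 = 7.17 mm/hr.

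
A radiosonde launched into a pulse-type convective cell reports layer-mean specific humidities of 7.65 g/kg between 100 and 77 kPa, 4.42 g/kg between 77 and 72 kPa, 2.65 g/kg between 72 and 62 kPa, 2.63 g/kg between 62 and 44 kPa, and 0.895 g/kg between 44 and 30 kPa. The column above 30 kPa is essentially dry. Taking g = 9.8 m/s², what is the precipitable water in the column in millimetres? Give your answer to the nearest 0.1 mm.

Precipitable water is the column-integrated vapour mass per unit area: PW = (1/g) Σ q̄ Δp, with q in kg/kg and Δp in Pa (1 kg/m² of water = 1 mm).
Layer 100–77 kPa: Δp = 230 hPa = 23000 Pa, q̄ = 0.00765 kg/kg → 0.00765 × 23000 / 9.8 = 17.95 mm
Layer 77–72 kPa: Δp = 50 hPa = 5000 Pa, q̄ = 0.00442 kg/kg → 0.00442 × 5000 / 9.8 = 2.26 mm
Layer 72–62 kPa: Δp = 100 hPa = 10000 Pa, q̄ = 0.00265 kg/kg → 0.00265 × 10000 / 9.8 = 2.70 mm
Layer 62–44 kPa: Δp = 180 hPa = 18000 Pa, q̄ = 0.00263 kg/kg → 0.00263 × 18000 / 9.8 = 4.83 mm
Layer 44–30 kPa: Δp = 140 hPa = 14000 Pa, q̄ = 0.000895 kg/kg → 0.000895 × 14000 / 9.8 = 1.28 mm
PW = 17.95 + 2.26 + 2.70 + 4.83 + 1.28 = 29.02 ≈ 29.0 mm.

PW ≈ 29.0 mm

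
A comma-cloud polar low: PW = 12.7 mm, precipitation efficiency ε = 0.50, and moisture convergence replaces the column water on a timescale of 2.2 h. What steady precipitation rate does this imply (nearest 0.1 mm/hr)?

R ≈ 2.9 mm/hr

Each overturning extracts ε × PW = 0.50 × 12.7 = 6.35 mm.
Rate = ε·PW / τ = 6.35 / 2.2 h = 2.9 mm/hr.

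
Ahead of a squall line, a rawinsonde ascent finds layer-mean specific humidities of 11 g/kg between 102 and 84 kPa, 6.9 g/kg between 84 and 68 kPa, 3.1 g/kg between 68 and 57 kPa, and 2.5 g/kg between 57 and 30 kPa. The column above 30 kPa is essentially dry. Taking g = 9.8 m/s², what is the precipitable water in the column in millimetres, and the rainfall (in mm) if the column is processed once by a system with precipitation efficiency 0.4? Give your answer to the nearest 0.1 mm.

Precipitable water is the column-integrated vapour mass per unit area: PW = (1/g) Σ q̄ Δp, with q in kg/kg and Δp in Pa (1 kg/m² of water = 1 mm).
Layer 102–84 kPa: Δp = 180 hPa = 18000 Pa, q̄ = 0.011 kg/kg → 0.011 × 18000 / 9.8 = 20.20 mm
Layer 84–68 kPa: Δp = 160 hPa = 16000 Pa, q̄ = 0.0069 kg/kg → 0.0069 × 16000 / 9.8 = 11.27 mm
Layer 68–57 kPa: Δp = 110 hPa = 11000 Pa, q̄ = 0.0031 kg/kg → 0.0031 × 11000 / 9.8 = 3.48 mm
Layer 57–30 kPa: Δp = 270 hPa = 27000 Pa, q̄ = 0.0025 kg/kg → 0.0025 × 27000 / 9.8 = 6.89 mm
PW = 20.20 + 11.27 + 3.48 + 6.89 = 41.84 ≈ 41.8 mm.
Rainfall = ε × PW = 0.4 × 41.8 = 16.7 mm.

PW ≈ 41.8 mm; rainfall ≈ 16.7 mm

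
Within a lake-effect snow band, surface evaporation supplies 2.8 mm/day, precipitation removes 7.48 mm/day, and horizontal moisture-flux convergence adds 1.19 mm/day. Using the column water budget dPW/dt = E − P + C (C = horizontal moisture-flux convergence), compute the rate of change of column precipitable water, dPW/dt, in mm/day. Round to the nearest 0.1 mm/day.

dPW/dt = E − P + C = 2.8 − 7.48 + (1.19) = -3.5 mm/day.

dPW/dt ≈ -3.5 mm/day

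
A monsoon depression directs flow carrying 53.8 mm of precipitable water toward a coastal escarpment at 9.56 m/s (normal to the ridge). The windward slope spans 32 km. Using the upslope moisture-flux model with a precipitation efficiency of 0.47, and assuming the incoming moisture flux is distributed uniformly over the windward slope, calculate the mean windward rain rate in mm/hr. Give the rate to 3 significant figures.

Incoming column moisture flux per unit ridge length: F = V × PW = 9.56 × 53.8 = 514.328 mm·m/s.
Spread over the 32 km slope with efficiency ε = 0.47: R = ε·F/W = 0.47 × 514.328 / 32000 m = 7.554e-03 mm/s.
R = 7.554e-03 × 3600 = 27.2 mm/hr.

R ≈ 27.2 mm/hr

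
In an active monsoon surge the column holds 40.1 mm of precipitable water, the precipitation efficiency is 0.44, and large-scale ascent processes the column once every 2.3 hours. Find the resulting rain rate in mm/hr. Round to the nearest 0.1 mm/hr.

R ≈ 7.7 mm/hr

Each overturning extracts ε × PW = 0.44 × 40.1 = 17.644 mm.
Rate = ε·PW / τ = 17.644 / 2.3 h = 7.7 mm/hr.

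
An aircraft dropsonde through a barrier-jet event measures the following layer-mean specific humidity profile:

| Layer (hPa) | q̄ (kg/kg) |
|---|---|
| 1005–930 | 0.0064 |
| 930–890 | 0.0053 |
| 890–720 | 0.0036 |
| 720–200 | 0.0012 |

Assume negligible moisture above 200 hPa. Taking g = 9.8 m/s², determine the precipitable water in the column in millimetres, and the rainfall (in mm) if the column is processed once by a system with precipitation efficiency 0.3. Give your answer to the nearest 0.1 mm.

Precipitable water is the column-integrated vapour mass per unit area: PW = (1/g) Σ q̄ Δp, with q in kg/kg and Δp in Pa (1 kg/m² of water = 1 mm).
Layer 1005–930 hPa: Δp = 75 hPa = 7500 Pa, q̄ = 0.0064 kg/kg → 0.0064 × 7500 / 9.8 = 4.90 mm
Layer 930–890 hPa: Δp = 40 hPa = 4000 Pa, q̄ = 0.0053 kg/kg → 0.0053 × 4000 / 9.8 = 2.16 mm
Layer 890–720 hPa: Δp = 170 hPa = 17000 Pa, q̄ = 0.0036 kg/kg → 0.0036 × 17000 / 9.8 = 6.24 mm
Layer 720–200 hPa: Δp = 520 hPa = 52000 Pa, q̄ = 0.0012 kg/kg → 0.0012 × 52000 / 9.8 = 6.37 mm
PW = 4.90 + 2.16 + 6.24 + 6.37 = 19.67 ≈ 19.7 mm.
Rainfall = ε × PW = 0.3 × 19.7 = 5.9 mm.

PW ≈ 19.7 mm; rainfall ≈ 5.9 mm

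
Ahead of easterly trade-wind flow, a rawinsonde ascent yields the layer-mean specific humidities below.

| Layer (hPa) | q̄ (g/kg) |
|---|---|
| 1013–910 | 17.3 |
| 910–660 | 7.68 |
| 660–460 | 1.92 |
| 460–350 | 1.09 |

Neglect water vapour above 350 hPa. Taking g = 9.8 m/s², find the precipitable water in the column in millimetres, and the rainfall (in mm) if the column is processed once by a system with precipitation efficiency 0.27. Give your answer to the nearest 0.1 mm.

PW ≈ 42.9 mm; rainfall ≈ 11.6 mm

Precipitable water is the column-integrated vapour mass per unit area: PW = (1/g) Σ q̄ Δp, with q in kg/kg and Δp in Pa (1 kg/m² of water = 1 mm).
Layer 1013–910 hPa: Δp = 103 hPa = 10300 Pa, q̄ = 0.0173 kg/kg → 0.0173 × 10300 / 9.8 = 18.18 mm
Layer 910–660 hPa: Δp = 250 hPa = 25000 Pa, q̄ = 0.00768 kg/kg → 0.00768 × 25000 / 9.8 = 19.59 mm
Layer 660–460 hPa: Δp = 200 hPa = 20000 Pa, q̄ = 0.00192 kg/kg → 0.00192 × 20000 / 9.8 = 3.92 mm
Layer 460–350 hPa: Δp = 110 hPa = 11000 Pa, q̄ = 0.00109 kg/kg → 0.00109 × 11000 / 9.8 = 1.22 mm
PW = 18.18 + 19.59 + 3.92 + 1.22 = 42.91 ≈ 42.9 mm.
Rainfall = ε × PW = 0.27 × 42.9 = 11.6 mm.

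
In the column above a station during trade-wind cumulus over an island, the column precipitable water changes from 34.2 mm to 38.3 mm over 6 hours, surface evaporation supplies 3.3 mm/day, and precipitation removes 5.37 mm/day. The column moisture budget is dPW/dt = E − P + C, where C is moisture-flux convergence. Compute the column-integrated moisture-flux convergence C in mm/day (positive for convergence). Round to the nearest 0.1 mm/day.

C ≈ 18.5 mm/day

dPW/dt = (38.3 − 34.2) mm / (6/24 day) = +16.400 mm/day.
C = dPW/dt − E + P = (+16.400) − 3.3 + 5.37 = 18.5 mm/day.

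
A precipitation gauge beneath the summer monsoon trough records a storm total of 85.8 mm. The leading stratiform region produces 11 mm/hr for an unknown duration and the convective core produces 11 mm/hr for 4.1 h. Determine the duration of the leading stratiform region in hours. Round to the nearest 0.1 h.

Known phases: 11 × 4.1 = 45.1 mm.
Remaining depth = 85.8 − 45.1 = 40.7 mm.
Duration = 40.7 / 11 = 3.7 h.

duration ≈ 3.7 h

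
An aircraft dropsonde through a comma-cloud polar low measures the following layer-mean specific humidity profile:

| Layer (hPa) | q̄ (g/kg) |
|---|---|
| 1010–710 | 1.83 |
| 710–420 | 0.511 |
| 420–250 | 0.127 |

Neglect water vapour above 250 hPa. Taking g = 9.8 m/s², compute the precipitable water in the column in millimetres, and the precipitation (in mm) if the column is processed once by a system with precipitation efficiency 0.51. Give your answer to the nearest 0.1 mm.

Precipitable water is the column-integrated vapour mass per unit area: PW = (1/g) Σ q̄ Δp, with q in kg/kg and Δp in Pa (1 kg/m² of water = 1 mm).
Layer 1010–710 hPa: Δp = 300 hPa = 30000 Pa, q̄ = 0.00183 kg/kg → 0.00183 × 30000 / 9.8 = 5.60 mm
Layer 710–420 hPa: Δp = 290 hPa = 29000 Pa, q̄ = 0.000511 kg/kg → 0.000511 × 29000 / 9.8 = 1.51 mm
Layer 420–250 hPa: Δp = 170 hPa = 17000 Pa, q̄ = 0.000127 kg/kg → 0.000127 × 17000 / 9.8 = 0.22 mm
PW = 5.60 + 1.51 + 0.22 = 7.33 ≈ 7.3 mm.
Precipitation = ε × PW = 0.51 × 7.3 = 3.7 mm.

PW ≈ 7.3 mm; precipitation ≈ 3.7 mm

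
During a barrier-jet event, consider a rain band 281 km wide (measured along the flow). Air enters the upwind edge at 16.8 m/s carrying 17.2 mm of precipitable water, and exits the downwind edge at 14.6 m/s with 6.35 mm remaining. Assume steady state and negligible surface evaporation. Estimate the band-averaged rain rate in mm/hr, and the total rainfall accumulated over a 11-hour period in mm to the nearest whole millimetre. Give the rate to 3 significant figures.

Column moisture flux per unit crosswind length is F = V × PW.
Inflow: F_in = 16.8 × 17.2 = 288.96 mm·m/s
Outflow: F_out = 14.6 × 6.35 = 92.71 mm·m/s
Steady-state rate R = (F_in − F_out)/L = (288.96 − 92.71) / 281000 m = 6.984e-04 mm/s.
R = 6.984e-04 × 3600 = 2.51 mm/hr.
Over 11 h: total = 2.51 × 11 = 27.61 ≈ 28 mm.

R ≈ 2.51 mm/hr; total ≈ 28 mm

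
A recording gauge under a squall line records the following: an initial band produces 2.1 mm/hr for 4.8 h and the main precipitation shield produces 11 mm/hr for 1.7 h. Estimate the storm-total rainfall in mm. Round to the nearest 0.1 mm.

total ≈ 28.8 mm

Total = Σ Rᵢ Δtᵢ = 2.1 × 4.8 + 11 × 1.7
      = 10.08 + 18.7 = 28.8 mm.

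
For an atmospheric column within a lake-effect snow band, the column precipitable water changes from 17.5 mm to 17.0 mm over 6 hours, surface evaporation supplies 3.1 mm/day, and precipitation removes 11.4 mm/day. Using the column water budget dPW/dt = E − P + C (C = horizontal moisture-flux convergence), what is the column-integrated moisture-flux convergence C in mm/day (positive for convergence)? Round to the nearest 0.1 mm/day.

C ≈ 6.3 mm/day

dPW/dt = (17.0 − 17.5) mm / (6/24 day) = -2.000 mm/day.
C = dPW/dt − E + P = (-2.000) − 3.1 + 11.4 = 6.3 mm/day.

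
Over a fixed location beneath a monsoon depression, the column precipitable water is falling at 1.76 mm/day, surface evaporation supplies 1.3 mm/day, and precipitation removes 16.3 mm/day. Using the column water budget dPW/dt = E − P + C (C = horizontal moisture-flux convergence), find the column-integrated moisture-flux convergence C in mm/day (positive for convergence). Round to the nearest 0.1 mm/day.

dPW/dt = -1.76 mm/day.
C = dPW/dt − E + P = (-1.76) − 1.3 + 16.3 = 13.2 mm/day.

C ≈ 13.2 mm/day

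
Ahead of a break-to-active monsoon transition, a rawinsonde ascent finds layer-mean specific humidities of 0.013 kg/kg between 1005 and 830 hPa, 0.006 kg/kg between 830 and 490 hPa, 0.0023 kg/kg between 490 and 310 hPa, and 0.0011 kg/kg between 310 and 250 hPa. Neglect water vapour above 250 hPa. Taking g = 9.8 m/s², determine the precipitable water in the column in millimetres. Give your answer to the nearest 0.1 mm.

Precipitable water is the column-integrated vapour mass per unit area: PW = (1/g) Σ q̄ Δp, with q in kg/kg and Δp in Pa (1 kg/m² of water = 1 mm).
Layer 1005–830 hPa: Δp = 175 hPa = 17500 Pa, q̄ = 0.013 kg/kg → 0.013 × 17500 / 9.8 = 23.21 mm
Layer 830–490 hPa: Δp = 340 hPa = 34000 Pa, q̄ = 0.006 kg/kg → 0.006 × 34000 / 9.8 = 20.82 mm
Layer 490–310 hPa: Δp = 180 hPa = 18000 Pa, q̄ = 0.0023 kg/kg → 0.0023 × 18000 / 9.8 = 4.22 mm
Layer 310–250 hPa: Δp = 60 hPa = 6000 Pa, q̄ = 0.0011 kg/kg → 0.0011 × 6000 / 9.8 = 0.67 mm
PW = 23.21 + 20.82 + 4.22 + 0.67 = 48.92 ≈ 48.9 mm.

PW ≈ 48.9 mm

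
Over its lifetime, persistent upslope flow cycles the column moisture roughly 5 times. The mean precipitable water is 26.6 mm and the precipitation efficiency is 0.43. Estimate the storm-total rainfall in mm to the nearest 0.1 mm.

rainfall ≈ 57.2 mm

Each cycle deposits ε × PW = 0.43 × 26.6 = 11.438 mm.
Over 5 cycles: 5 × 11.438 = 57.2 mm.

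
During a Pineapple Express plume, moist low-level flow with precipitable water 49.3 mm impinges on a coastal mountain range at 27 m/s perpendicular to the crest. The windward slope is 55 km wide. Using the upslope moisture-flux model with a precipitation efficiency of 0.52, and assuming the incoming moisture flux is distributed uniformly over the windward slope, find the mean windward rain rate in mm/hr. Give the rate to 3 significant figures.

Incoming column moisture flux per unit ridge length: F = V × PW = 27 × 49.3 = 1331.1 mm·m/s.
Spread over the 55 km slope with efficiency ε = 0.52: R = ε·F/W = 0.52 × 1331.1 / 55000 m = 1.258e-02 mm/s.
R = 1.258e-02 × 3600 = 45.3 mm/hr.

R ≈ 45.3 mm/hr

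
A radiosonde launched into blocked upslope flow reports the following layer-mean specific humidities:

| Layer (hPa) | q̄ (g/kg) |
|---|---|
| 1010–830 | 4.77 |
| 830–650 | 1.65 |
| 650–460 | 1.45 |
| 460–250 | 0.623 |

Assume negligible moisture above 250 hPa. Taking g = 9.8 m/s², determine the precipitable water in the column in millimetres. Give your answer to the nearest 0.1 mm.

PW ≈ 15.9 mm

Precipitable water is the column-integrated vapour mass per unit area: PW = (1/g) Σ q̄ Δp, with q in kg/kg and Δp in Pa (1 kg/m² of water = 1 mm).
Layer 1010–830 hPa: Δp = 180 hPa = 18000 Pa, q̄ = 0.00477 kg/kg → 0.00477 × 18000 / 9.8 = 8.76 mm
Layer 830–650 hPa: Δp = 180 hPa = 18000 Pa, q̄ = 0.00165 kg/kg → 0.00165 × 18000 / 9.8 = 3.03 mm
Layer 650–460 hPa: Δp = 190 hPa = 19000 Pa, q̄ = 0.00145 kg/kg → 0.00145 × 19000 / 9.8 = 2.81 mm
Layer 460–250 hPa: Δp = 210 hPa = 21000 Pa, q̄ = 0.000623 kg/kg → 0.000623 × 21000 / 9.8 = 1.34 mm
PW = 8.76 + 3.03 + 2.81 + 1.34 = 15.94 ≈ 15.9 mm.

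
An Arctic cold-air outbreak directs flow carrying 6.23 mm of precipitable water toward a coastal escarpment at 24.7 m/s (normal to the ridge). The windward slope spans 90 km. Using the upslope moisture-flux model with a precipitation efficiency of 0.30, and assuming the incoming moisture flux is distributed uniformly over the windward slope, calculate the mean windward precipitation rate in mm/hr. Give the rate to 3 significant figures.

R ≈ 1.85 mm/hr

Incoming column moisture flux per unit ridge length: F = V × PW = 24.7 × 6.23 = 153.881 mm·m/s.
Spread over the 90 km slope with efficiency ε = 0.30: R = ε·F/W = 0.30 × 153.881 / 90000 m = 5.129e-04 mm/s.
R = 5.129e-04 × 3600 = 1.85 mm/hr.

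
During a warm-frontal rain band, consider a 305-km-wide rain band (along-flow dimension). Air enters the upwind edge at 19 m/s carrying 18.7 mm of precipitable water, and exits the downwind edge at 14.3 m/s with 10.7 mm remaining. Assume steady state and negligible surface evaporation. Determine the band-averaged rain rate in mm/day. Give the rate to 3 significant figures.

R ≈ 57.3 mm/day

Column moisture flux per unit crosswind length is F = V × PW.
Inflow: F_in = 19 × 18.7 = 355.3 mm·m/s
Outflow: F_out = 14.3 × 10.7 = 153.01 mm·m/s
Steady-state rate R = (F_in − F_out)/L = (355.3 − 153.01) / 305000 m = 6.632e-04 mm/s.
R = 6.632e-04 × 3600 × 24 = 57.3 mm/day.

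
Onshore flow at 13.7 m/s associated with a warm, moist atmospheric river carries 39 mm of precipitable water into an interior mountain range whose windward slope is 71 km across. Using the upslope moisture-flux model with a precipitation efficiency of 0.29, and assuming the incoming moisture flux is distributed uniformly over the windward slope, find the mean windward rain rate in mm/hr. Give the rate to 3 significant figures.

R ≈ 7.86 mm/hr

Incoming column moisture flux per unit ridge length: F = V × PW = 13.7 × 39 = 534.3 mm·m/s.
Spread over the 71 km slope with efficiency ε = 0.29: R = ε·F/W = 0.29 × 534.3 / 71000 m = 2.182e-03 mm/s.
R = 2.182e-03 × 3600 = 7.86 mm/hr.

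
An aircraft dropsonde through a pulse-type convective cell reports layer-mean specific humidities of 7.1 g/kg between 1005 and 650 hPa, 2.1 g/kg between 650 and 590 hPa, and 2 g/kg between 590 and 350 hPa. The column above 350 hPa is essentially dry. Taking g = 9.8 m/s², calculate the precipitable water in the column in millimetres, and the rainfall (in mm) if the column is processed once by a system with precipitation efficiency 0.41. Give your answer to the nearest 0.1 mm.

Precipitable water is the column-integrated vapour mass per unit area: PW = (1/g) Σ q̄ Δp, with q in kg/kg and Δp in Pa (1 kg/m² of water = 1 mm).
Layer 1005–650 hPa: Δp = 355 hPa = 35500 Pa, q̄ = 0.0071 kg/kg → 0.0071 × 35500 / 9.8 = 25.72 mm
Layer 650–590 hPa: Δp = 60 hPa = 6000 Pa, q̄ = 0.0021 kg/kg → 0.0021 × 6000 / 9.8 = 1.29 mm
Layer 590–350 hPa: Δp = 240 hPa = 24000 Pa, q̄ = 0.002 kg/kg → 0.002 × 24000 / 9.8 = 4.90 mm
PW = 25.72 + 1.29 + 4.90 = 31.91 ≈ 31.9 mm.
Rainfall = ε × PW = 0.41 × 31.9 = 13.1 mm.

PW ≈ 31.9 mm; rainfall ≈ 13.1 mm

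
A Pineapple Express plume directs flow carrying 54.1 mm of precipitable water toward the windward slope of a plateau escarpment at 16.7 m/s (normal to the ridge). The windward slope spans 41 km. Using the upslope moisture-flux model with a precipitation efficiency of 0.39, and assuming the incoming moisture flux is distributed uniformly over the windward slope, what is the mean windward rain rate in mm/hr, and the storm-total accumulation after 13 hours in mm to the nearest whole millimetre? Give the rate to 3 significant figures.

R ≈ 30.9 mm/hr; total ≈ 402 mm

Incoming column moisture flux per unit ridge length: F = V × PW = 16.7 × 54.1 = 903.47 mm·m/s.
Spread over the 41 km slope with efficiency ε = 0.39: R = ε·F/W = 0.39 × 903.47 / 41000 m = 8.594e-03 mm/s.
R = 8.594e-03 × 3600 = 30.9 mm/hr.
Over 13 h: total = 30.9 × 13 = 401.7 ≈ 402 mm.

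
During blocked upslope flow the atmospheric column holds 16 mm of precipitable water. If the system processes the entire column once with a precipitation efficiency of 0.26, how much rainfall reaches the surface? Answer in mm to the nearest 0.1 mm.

Rainfall = ε × PW = 0.26 × 16 = 4.2 mm.

rainfall ≈ 4.2 mm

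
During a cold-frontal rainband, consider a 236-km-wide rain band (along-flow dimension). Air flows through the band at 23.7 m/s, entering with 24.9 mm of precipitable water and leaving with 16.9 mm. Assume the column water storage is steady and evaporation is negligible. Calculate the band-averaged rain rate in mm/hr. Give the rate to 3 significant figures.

R ≈ 2.89 mm/hr

Column moisture flux per unit crosswind length is F = V × PW.
Inflow: F_in = 23.7 × 24.9 = 590.13 mm·m/s
Outflow: F_out = 23.7 × 16.9 = 400.53 mm·m/s
Steady-state rate R = (F_in − F_out)/L = (590.13 − 400.53) / 236000 m = 8.034e-04 mm/s.
R = 8.034e-04 × 3600 = 2.89 mm/hr.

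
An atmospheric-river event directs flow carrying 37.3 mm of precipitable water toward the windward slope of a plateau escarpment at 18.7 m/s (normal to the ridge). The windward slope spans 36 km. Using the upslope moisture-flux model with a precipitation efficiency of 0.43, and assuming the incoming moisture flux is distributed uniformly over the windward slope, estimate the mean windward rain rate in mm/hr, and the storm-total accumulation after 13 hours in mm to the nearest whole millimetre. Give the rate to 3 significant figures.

Incoming column moisture flux per unit ridge length: F = V × PW = 18.7 × 37.3 = 697.51 mm·m/s.
Spread over the 36 km slope with efficiency ε = 0.43: R = ε·F/W = 0.43 × 697.51 / 36000 m = 8.331e-03 mm/s.
R = 8.331e-03 × 3600 = 30.0 mm/hr.
Over 13 h: total = 30.0 × 13 = 390 mm.

R ≈ 30.0 mm/hr; total ≈ 390 mm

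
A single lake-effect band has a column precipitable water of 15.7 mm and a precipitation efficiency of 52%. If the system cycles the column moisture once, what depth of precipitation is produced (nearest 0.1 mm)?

Precipitation = ε × PW = 0.52 × 15.7 = 8.2 mm.

precipitation ≈ 8.2 mm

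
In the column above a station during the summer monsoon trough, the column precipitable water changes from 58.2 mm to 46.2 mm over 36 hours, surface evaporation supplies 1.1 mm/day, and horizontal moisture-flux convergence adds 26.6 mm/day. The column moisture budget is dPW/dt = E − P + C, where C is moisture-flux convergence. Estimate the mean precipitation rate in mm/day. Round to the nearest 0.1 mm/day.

dPW/dt = (46.2 − 58.2) mm / (36/24 day) = -8.000 mm/day.
P = E + C − dPW/dt = 1.1 + (26.6) − (-8.000) = 35.7 mm/day.

P ≈ 35.7 mm/day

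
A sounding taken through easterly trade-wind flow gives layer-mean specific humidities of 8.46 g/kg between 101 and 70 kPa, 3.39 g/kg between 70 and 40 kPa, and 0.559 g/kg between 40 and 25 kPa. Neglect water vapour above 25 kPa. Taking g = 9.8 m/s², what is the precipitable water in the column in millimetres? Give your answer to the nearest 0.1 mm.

Precipitable water is the column-integrated vapour mass per unit area: PW = (1/g) Σ q̄ Δp, with q in kg/kg and Δp in Pa (1 kg/m² of water = 1 mm).
Layer 101–70 kPa: Δp = 310 hPa = 31000 Pa, q̄ = 0.00846 kg/kg → 0.00846 × 31000 / 9.8 = 26.76 mm
Layer 70–40 kPa: Δp = 300 hPa = 30000 Pa, q̄ = 0.00339 kg/kg → 0.00339 × 30000 / 9.8 = 10.38 mm
Layer 40–25 kPa: Δp = 150 hPa = 15000 Pa, q̄ = 0.000559 kg/kg → 0.000559 × 15000 / 9.8 = 0.86 mm
PW = 26.76 + 10.38 + 0.86 = 38.00 ≈ 38.0 mm.

PW ≈ 38.0 mm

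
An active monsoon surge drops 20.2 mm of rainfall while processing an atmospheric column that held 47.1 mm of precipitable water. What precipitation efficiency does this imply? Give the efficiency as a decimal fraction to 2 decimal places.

ε = rainfall / PW = 20.2 / 47.1 = 0.43.

ε ≈ 0.43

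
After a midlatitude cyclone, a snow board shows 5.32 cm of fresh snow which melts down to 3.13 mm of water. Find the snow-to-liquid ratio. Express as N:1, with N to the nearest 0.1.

ratio ≈ 17.0

Ratio = snow depth / SWE = 53.2 mm / 3.13 mm = 17.0, i.e. 17.0:1.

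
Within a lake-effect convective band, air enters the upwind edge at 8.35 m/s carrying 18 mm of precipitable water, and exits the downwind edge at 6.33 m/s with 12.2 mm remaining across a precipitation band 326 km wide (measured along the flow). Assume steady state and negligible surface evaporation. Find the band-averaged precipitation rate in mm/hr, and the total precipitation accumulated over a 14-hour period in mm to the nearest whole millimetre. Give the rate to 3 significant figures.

Column moisture flux per unit crosswind length is F = V × PW.
Inflow: F_in = 8.35 × 18 = 150.3 mm·m/s
Outflow: F_out = 6.33 × 12.2 = 77.226 mm·m/s
Steady-state rate R = (F_in − F_out)/L = (150.3 − 77.226) / 326000 m = 2.242e-04 mm/s.
R = 2.242e-04 × 3600 = 0.807 mm/hr.
Over 14 h: total = 0.807 × 14 = 11.298 ≈ 11 mm.

R ≈ 0.807 mm/hr; total ≈ 11 mm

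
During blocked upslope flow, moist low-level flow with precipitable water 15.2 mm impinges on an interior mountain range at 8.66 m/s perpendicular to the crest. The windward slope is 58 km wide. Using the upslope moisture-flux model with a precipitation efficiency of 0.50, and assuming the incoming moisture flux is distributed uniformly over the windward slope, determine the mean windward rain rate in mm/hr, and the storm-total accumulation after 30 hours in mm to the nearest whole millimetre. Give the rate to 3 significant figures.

Incoming column moisture flux per unit ridge length: F = V × PW = 8.66 × 15.2 = 131.632 mm·m/s.
Spread over the 58 km slope with efficiency ε = 0.50: R = ε·F/W = 0.50 × 131.632 / 58000 m = 1.135e-03 mm/s.
R = 1.135e-03 × 3600 = 4.09 mm/hr.
Over 30 h: total = 4.09 × 30 = 122.7 ≈ 123 mm.

R ≈ 4.09 mm/hr; total ≈ 123 mm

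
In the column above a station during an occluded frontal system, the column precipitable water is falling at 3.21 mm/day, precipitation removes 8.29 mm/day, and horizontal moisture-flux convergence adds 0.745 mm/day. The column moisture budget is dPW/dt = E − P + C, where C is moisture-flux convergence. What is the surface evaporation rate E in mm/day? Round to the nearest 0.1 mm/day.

dPW/dt = -3.21 mm/day.
E = dPW/dt + P − C = (-3.21) + 8.29 − (0.745) = 4.3 mm/day.

E ≈ 4.3 mm/day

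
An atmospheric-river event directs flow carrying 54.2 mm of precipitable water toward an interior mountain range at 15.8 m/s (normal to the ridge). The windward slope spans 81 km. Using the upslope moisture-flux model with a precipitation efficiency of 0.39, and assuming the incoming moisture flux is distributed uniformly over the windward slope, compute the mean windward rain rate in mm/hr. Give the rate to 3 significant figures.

Incoming column moisture flux per unit ridge length: F = V × PW = 15.8 × 54.2 = 856.36 mm·m/s.
Spread over the 81 km slope with efficiency ε = 0.39: R = ε·F/W = 0.39 × 856.36 / 81000 m = 4.123e-03 mm/s.
R = 4.123e-03 × 3600 = 14.8 mm/hr.

R ≈ 14.8 mm/hr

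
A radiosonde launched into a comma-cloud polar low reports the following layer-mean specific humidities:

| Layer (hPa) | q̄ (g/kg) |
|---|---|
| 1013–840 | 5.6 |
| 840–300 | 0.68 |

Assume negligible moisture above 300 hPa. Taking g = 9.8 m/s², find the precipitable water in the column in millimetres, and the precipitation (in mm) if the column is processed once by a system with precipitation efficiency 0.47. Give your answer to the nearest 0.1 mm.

Precipitable water is the column-integrated vapour mass per unit area: PW = (1/g) Σ q̄ Δp, with q in kg/kg and Δp in Pa (1 kg/m² of water = 1 mm).
Layer 1013–840 hPa: Δp = 173 hPa = 17300 Pa, q̄ = 0.0056 kg/kg → 0.0056 × 17300 / 9.8 = 9.89 mm
Layer 840–300 hPa: Δp = 540 hPa = 54000 Pa, q̄ = 0.00068 kg/kg → 0.00068 × 54000 / 9.8 = 3.75 mm
PW = 9.89 + 3.75 = 13.64 ≈ 13.6 mm.
Precipitation = ε × PW = 0.47 × 13.6 = 6.4 mm.

PW ≈ 13.6 mm; precipitation ≈ 6.4 mm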